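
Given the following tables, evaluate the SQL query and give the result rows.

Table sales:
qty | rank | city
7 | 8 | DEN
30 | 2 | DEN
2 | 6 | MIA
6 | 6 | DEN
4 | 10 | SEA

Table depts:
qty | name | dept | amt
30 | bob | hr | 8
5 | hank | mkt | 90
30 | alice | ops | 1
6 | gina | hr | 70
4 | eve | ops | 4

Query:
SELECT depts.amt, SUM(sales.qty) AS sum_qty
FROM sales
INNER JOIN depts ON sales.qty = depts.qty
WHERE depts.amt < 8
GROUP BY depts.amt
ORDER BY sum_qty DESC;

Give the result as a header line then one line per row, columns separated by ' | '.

== RESULT ==
depts.amt | sum_qty
1 | 30
4 | 4

Derivation:
After JOIN depts (4 rows):
sales.qty | sales.rank | sales.city | depts.qty | depts.name | depts.dept | depts.amt
30 | 2 | DEN | 30 | bob | hr | 8
30 | 2 | DEN | 30 | alice | ops | 1
6 | 6 | DEN | 6 | gina | hr | 70
4 | 10 | SEA | 4 | eve | ops | 4
After WHERE (2 rows):
sales.qty | sales.rank | sales.city | depts.qty | depts.name | depts.dept | depts.amt
30 | 2 | DEN | 30 | alice | ops | 1
4 | 10 | SEA | 4 | eve | ops | 4
After GROUP BY (2 rows):
depts.amt | sum_qty
1 | 30
4 | 4
After ORDER BY (2 rows):
depts.amt | sum_qty
1 | 30
4 | 4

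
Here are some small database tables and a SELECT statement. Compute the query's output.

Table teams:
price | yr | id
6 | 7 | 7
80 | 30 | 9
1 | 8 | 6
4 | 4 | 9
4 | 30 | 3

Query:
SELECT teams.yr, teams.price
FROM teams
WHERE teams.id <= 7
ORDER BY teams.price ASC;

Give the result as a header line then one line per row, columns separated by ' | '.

After WHERE (3 rows):
teams.price | teams.yr | teams.id
6 | 7 | 7
1 | 8 | 6
4 | 30 | 3
After SELECT (3 rows):
teams.yr | teams.price
7 | 6
8 | 1
30 | 4
After ORDER BY (3 rows):
teams.yr | teams.price
8 | 1
30 | 4
7 | 6

== RESULT ==
teams.yr | teams.price
8 | 1
30 | 4
7 | 6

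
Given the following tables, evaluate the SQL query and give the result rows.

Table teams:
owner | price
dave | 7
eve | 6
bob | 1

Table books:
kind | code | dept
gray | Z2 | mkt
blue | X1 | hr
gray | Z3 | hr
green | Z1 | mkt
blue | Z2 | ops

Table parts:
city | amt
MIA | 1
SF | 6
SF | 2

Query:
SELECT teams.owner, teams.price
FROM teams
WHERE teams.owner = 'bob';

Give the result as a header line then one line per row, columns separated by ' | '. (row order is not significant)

After WHERE (1 rows):
teams.owner | teams.price
bob | 1
After SELECT (1 rows):
teams.owner | teams.price
bob | 1

== RESULT ==
teams.owner | teams.price
bob | 1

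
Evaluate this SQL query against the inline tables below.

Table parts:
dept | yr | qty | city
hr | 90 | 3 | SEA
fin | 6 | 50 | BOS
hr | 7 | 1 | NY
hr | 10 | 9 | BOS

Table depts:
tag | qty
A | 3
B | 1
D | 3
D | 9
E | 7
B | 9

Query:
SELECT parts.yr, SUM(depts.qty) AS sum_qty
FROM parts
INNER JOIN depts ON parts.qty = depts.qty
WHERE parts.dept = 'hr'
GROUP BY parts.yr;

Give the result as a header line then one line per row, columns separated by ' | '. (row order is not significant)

== RESULT ==
parts.yr | sum_qty
90 | 6
7 | 1
10 | 18

Derivation:
After JOIN depts (5 rows):
parts.dept | parts.yr | parts.qty | parts.city | depts.tag | depts.qty
hr | 90 | 3 | SEA | A | 3
hr | 90 | 3 | SEA | D | 3
hr | 7 | 1 | NY | B | 1
hr | 10 | 9 | BOS | D | 9
hr | 10 | 9 | BOS | B | 9
After WHERE (5 rows):
parts.dept | parts.yr | parts.qty | parts.city | depts.tag | depts.qty
hr | 90 | 3 | SEA | A | 3
hr | 90 | 3 | SEA | D | 3
hr | 7 | 1 | NY | B | 1
hr | 10 | 9 | BOS | D | 9
hr | 10 | 9 | BOS | B | 9
After GROUP BY (3 rows):
parts.yr | sum_qty
90 | 6
7 | 1
10 | 18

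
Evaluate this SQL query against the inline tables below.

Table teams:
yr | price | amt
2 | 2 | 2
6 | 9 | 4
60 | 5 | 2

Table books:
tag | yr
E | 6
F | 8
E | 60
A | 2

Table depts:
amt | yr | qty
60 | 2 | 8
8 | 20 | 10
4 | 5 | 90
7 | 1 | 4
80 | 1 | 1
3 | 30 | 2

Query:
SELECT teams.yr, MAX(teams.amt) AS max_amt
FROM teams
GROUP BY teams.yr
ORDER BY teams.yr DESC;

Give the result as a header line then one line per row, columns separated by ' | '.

After GROUP BY (3 rows):
teams.yr | max_amt
2 | 2
6 | 4
60 | 2
After ORDER BY (3 rows):
teams.yr | max_amt
60 | 2
6 | 4
2 | 2

== RESULT ==
teams.yr | max_amt
60 | 2
6 | 4
2 | 2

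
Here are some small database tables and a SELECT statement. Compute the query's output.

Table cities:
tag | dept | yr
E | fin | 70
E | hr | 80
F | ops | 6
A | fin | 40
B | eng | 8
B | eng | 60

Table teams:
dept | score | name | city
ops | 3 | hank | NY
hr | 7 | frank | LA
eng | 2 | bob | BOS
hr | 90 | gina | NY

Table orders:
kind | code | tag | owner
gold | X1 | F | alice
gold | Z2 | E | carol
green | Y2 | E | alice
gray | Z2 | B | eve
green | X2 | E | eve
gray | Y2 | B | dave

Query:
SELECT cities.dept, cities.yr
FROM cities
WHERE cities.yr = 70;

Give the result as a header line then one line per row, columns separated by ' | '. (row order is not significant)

After WHERE (1 rows):
cities.tag | cities.dept | cities.yr
E | fin | 70
After SELECT (1 rows):
cities.dept | cities.yr
fin | 70

== RESULT ==
cities.dept | cities.yr
fin | 70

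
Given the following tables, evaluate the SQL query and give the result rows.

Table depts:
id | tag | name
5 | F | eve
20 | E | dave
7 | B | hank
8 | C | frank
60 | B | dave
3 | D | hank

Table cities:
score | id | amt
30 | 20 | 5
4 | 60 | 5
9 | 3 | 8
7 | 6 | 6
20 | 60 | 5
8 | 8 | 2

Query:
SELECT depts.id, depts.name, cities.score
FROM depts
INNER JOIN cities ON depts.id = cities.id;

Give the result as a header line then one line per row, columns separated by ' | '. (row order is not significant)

After JOIN cities (5 rows):
depts.id | depts.tag | depts.name | cities.score | cities.id | cities.amt
20 | E | dave | 30 | 20 | 5
8 | C | frank | 8 | 8 | 2
60 | B | dave | 4 | 60 | 5
60 | B | dave | 20 | 60 | 5
3 | D | hank | 9 | 3 | 8
After SELECT (5 rows):
depts.id | depts.name | cities.score
20 | dave | 30
8 | frank | 8
60 | dave | 4
60 | dave | 20
3 | hank | 9

== RESULT ==
depts.id | depts.name | cities.score
20 | dave | 30
8 | frank | 8
60 | dave | 4
60 | dave | 20
3 | hank | 9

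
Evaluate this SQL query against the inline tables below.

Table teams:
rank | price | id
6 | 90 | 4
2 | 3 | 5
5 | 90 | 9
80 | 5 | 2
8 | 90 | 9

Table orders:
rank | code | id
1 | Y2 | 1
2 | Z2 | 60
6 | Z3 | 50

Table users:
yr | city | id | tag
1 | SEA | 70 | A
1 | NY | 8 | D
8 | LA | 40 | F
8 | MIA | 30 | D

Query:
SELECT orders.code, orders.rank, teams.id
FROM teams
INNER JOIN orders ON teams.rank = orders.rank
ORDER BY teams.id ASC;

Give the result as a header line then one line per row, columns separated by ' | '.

== RESULT ==
orders.code | orders.rank | teams.id
Z3 | 6 | 4
Z2 | 2 | 5

Derivation:
After JOIN orders (2 rows):
teams.rank | teams.price | teams.id | orders.rank | orders.code | orders.id
6 | 90 | 4 | 6 | Z3 | 50
2 | 3 | 5 | 2 | Z2 | 60
After SELECT (2 rows):
orders.code | orders.rank | teams.id
Z3 | 6 | 4
Z2 | 2 | 5
After ORDER BY (2 rows):
orders.code | orders.rank | teams.id
Z3 | 6 | 4
Z2 | 2 | 5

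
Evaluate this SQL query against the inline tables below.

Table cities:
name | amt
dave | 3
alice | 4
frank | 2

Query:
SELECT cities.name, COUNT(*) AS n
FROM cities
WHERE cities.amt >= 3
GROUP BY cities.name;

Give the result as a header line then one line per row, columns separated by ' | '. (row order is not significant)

After WHERE (2 rows):
cities.name | cities.amt
dave | 3
alice | 4
After GROUP BY (2 rows):
cities.name | n
dave | 1
alice | 1

== RESULT ==
cities.name | n
dave | 1
alice | 1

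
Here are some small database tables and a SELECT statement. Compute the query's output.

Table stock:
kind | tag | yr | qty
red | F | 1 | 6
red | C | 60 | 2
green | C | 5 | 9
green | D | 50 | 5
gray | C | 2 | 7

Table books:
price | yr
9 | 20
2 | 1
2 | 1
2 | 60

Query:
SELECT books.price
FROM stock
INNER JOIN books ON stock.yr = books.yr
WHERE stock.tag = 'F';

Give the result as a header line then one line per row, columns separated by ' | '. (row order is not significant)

== RESULT ==
books.price
2
2

Derivation:
After JOIN books (3 rows):
stock.kind | stock.tag | stock.yr | stock.qty | books.price | books.yr
red | F | 1 | 6 | 2 | 1
red | F | 1 | 6 | 2 | 1
red | C | 60 | 2 | 2 | 60
After WHERE (2 rows):
stock.kind | stock.tag | stock.yr | stock.qty | books.price | books.yr
red | F | 1 | 6 | 2 | 1
red | F | 1 | 6 | 2 | 1
After SELECT (2 rows):
books.price
2
2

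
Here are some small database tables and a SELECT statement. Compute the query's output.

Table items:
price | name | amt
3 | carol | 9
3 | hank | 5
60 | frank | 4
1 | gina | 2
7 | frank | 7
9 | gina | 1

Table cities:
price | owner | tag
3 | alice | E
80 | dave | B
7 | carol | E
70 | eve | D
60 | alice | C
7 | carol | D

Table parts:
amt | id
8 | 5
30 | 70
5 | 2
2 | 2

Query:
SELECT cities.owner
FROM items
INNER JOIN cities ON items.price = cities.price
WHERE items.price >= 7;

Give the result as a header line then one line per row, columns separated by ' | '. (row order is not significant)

After JOIN cities (5 rows):
items.price | items.name | items.amt | cities.price | cities.owner | cities.tag
3 | carol | 9 | 3 | alice | E
3 | hank | 5 | 3 | alice | E
60 | frank | 4 | 60 | alice | C
7 | frank | 7 | 7 | carol | E
7 | frank | 7 | 7 | carol | D
After WHERE (3 rows):
items.price | items.name | items.amt | cities.price | cities.owner | cities.tag
60 | frank | 4 | 60 | alice | C
7 | frank | 7 | 7 | carol | E
7 | frank | 7 | 7 | carol | D
After SELECT (3 rows):
cities.owner
alice
carol
carol

== RESULT ==
cities.owner
alice
carol
carol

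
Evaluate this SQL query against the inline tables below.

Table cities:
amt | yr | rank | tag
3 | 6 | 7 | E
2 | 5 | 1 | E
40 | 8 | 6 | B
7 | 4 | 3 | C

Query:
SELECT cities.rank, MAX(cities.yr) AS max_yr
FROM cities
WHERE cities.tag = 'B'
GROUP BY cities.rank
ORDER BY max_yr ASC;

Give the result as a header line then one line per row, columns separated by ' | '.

== RESULT ==
cities.rank | max_yr
6 | 8

Derivation:
After WHERE (1 rows):
cities.amt | cities.yr | cities.rank | cities.tag
40 | 8 | 6 | B
After GROUP BY (1 rows):
cities.rank | max_yr
6 | 8
After ORDER BY (1 rows):
cities.rank | max_yr
6 | 8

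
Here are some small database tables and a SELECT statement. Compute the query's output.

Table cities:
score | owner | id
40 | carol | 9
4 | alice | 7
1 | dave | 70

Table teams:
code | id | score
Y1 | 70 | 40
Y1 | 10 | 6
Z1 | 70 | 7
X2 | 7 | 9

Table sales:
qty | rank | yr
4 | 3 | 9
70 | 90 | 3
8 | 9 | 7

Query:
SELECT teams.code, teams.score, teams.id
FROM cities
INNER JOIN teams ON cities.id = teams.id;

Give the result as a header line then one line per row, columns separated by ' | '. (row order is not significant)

After JOIN teams (3 rows):
cities.score | cities.owner | cities.id | teams.code | teams.id | teams.score
4 | alice | 7 | X2 | 7 | 9
1 | dave | 70 | Y1 | 70 | 40
1 | dave | 70 | Z1 | 70 | 7
After SELECT (3 rows):
teams.code | teams.score | teams.id
X2 | 9 | 7
Y1 | 40 | 70
Z1 | 7 | 70

== RESULT ==
teams.code | teams.score | teams.id
X2 | 9 | 7
Y1 | 40 | 70
Z1 | 7 | 70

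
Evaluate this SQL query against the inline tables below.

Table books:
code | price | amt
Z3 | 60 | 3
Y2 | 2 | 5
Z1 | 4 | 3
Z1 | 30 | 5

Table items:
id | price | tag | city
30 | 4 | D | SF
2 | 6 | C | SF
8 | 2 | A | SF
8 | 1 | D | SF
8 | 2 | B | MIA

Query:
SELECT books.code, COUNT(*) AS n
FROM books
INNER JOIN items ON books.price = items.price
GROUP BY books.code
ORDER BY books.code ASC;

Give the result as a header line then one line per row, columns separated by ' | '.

After JOIN items (3 rows):
books.code | books.price | books.amt | items.id | items.price | items.tag | items.city
Y2 | 2 | 5 | 8 | 2 | A | SF
Y2 | 2 | 5 | 8 | 2 | B | MIA
Z1 | 4 | 3 | 30 | 4 | D | SF
After GROUP BY (2 rows):
books.code | n
Y2 | 2
Z1 | 1
After ORDER BY (2 rows):
books.code | n
Y2 | 2
Z1 | 1

== RESULT ==
books.code | n
Y2 | 2
Z1 | 1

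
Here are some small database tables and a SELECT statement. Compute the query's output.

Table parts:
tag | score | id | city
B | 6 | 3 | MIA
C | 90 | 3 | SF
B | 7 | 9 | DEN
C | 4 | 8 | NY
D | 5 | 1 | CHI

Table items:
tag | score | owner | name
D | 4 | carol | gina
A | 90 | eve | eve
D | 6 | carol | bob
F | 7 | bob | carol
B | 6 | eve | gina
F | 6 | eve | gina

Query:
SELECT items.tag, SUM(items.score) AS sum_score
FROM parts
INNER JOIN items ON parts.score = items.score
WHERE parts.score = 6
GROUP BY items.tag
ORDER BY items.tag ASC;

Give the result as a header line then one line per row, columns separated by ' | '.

== RESULT ==
items.tag | sum_score
B | 6
D | 6
F | 6

Derivation:
After JOIN items (6 rows):
parts.tag | parts.score | parts.id | parts.city | items.tag | items.score | items.owner | items.name
B | 6 | 3 | MIA | D | 6 | carol | bob
B | 6 | 3 | MIA | B | 6 | eve | gina
B | 6 | 3 | MIA | F | 6 | eve | gina
C | 90 | 3 | SF | A | 90 | eve | eve
B | 7 | 9 | DEN | F | 7 | bob | carol
C | 4 | 8 | NY | D | 4 | carol | gina
After WHERE (3 rows):
parts.tag | parts.score | parts.id | parts.city | items.tag | items.score | items.owner | items.name
B | 6 | 3 | MIA | D | 6 | carol | bob
B | 6 | 3 | MIA | B | 6 | eve | gina
B | 6 | 3 | MIA | F | 6 | eve | gina
After GROUP BY (3 rows):
items.tag | sum_score
D | 6
B | 6
F | 6
After ORDER BY (3 rows):
items.tag | sum_score
B | 6
D | 6
F | 6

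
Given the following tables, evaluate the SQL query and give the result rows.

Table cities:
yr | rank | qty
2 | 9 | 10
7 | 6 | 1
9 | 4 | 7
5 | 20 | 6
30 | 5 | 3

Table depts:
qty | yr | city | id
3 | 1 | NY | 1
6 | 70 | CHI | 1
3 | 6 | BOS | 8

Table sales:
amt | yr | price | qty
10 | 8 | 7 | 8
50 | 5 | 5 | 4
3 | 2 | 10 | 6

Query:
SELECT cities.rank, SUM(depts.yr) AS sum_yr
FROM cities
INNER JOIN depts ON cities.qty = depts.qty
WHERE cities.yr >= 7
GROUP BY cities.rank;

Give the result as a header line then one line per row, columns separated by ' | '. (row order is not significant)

== RESULT ==
cities.rank | sum_yr
5 | 7

Derivation:
After JOIN depts (3 rows):
cities.yr | cities.rank | cities.qty | depts.qty | depts.yr | depts.city | depts.id
5 | 20 | 6 | 6 | 70 | CHI | 1
30 | 5 | 3 | 3 | 1 | NY | 1
30 | 5 | 3 | 3 | 6 | BOS | 8
After WHERE (2 rows):
cities.yr | cities.rank | cities.qty | depts.qty | depts.yr | depts.city | depts.id
30 | 5 | 3 | 3 | 1 | NY | 1
30 | 5 | 3 | 3 | 6 | BOS | 8
After GROUP BY (1 rows):
cities.rank | sum_yr
5 | 7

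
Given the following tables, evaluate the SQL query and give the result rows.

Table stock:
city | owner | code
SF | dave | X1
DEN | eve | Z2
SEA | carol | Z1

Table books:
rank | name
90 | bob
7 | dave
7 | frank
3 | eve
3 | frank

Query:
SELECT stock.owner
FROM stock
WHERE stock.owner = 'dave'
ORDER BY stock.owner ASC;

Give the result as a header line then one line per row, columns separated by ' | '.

== RESULT ==
stock.owner
dave

Derivation:
After WHERE (1 rows):
stock.city | stock.owner | stock.code
SF | dave | X1
After SELECT (1 rows):
stock.owner
dave
After ORDER BY (1 rows):
stock.owner
dave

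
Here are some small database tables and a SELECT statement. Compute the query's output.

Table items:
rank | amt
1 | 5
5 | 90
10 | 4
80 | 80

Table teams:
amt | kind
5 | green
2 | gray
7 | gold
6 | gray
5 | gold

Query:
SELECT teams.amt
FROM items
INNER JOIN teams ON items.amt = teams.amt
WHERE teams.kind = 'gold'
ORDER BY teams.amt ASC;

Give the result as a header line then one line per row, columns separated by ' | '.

== RESULT ==
teams.amt
5

Derivation:
After JOIN teams (2 rows):
items.rank | items.amt | teams.amt | teams.kind
1 | 5 | 5 | green
1 | 5 | 5 | gold
After WHERE (1 rows):
items.rank | items.amt | teams.amt | teams.kind
1 | 5 | 5 | gold
After SELECT (1 rows):
teams.amt
5
After ORDER BY (1 rows):
teams.amt
5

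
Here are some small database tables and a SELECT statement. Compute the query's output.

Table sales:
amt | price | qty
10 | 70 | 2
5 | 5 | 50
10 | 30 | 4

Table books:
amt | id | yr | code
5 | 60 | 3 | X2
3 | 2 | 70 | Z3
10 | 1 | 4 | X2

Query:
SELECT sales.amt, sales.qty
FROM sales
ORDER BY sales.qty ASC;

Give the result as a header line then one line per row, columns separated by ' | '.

After SELECT (3 rows):
sales.amt | sales.qty
10 | 2
5 | 50
10 | 4
After ORDER BY (3 rows):
sales.amt | sales.qty
10 | 2
10 | 4
5 | 50

== RESULT ==
sales.amt | sales.qty
10 | 2
10 | 4
5 | 50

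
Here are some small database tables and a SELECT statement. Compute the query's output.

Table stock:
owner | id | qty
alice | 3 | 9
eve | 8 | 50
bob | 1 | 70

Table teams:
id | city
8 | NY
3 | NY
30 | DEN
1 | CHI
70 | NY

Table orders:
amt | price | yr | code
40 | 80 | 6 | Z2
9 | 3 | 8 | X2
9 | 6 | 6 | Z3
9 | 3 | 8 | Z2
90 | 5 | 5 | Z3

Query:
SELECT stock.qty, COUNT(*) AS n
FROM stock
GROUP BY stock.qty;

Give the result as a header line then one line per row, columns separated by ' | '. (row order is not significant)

After GROUP BY (3 rows):
stock.qty | n
9 | 1
50 | 1
70 | 1

== RESULT ==
stock.qty | n
9 | 1
50 | 1
70 | 1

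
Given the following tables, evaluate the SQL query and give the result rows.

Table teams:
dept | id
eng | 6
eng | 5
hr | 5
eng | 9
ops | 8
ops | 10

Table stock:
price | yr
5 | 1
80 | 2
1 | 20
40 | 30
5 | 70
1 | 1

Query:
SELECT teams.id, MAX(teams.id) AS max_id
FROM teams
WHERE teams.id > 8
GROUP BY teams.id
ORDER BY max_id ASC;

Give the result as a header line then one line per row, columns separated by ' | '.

== RESULT ==
teams.id | max_id
9 | 9
10 | 10

Derivation:
After WHERE (2 rows):
teams.dept | teams.id
eng | 9
ops | 10
After GROUP BY (2 rows):
teams.id | max_id
9 | 9
10 | 10
After ORDER BY (2 rows):
teams.id | max_id
9 | 9
10 | 10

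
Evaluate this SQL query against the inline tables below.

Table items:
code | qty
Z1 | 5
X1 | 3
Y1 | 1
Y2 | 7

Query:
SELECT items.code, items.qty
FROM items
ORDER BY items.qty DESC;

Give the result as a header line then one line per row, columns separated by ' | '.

== RESULT ==
items.code | items.qty
Y2 | 7
Z1 | 5
X1 | 3
Y1 | 1

Derivation:
After SELECT (4 rows):
items.code | items.qty
Z1 | 5
X1 | 3
Y1 | 1
Y2 | 7
After ORDER BY (4 rows):
items.code | items.qty
Y2 | 7
Z1 | 5
X1 | 3
Y1 | 1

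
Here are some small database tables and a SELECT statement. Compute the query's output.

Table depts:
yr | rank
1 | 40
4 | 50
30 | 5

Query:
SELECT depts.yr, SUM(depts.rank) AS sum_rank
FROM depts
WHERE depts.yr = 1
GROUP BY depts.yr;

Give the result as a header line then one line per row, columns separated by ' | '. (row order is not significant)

After WHERE (1 rows):
depts.yr | depts.rank
1 | 40
After GROUP BY (1 rows):
depts.yr | sum_rank
1 | 40

== RESULT ==
depts.yr | sum_rank
1 | 40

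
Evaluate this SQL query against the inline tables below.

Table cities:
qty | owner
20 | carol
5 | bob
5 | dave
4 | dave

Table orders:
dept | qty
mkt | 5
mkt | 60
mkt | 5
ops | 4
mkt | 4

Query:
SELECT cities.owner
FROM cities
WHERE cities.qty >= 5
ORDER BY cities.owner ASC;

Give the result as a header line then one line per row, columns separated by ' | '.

== RESULT ==
cities.owner
bob
carol
dave

Derivation:
After WHERE (3 rows):
cities.qty | cities.owner
20 | carol
5 | bob
5 | dave
After SELECT (3 rows):
cities.owner
carol
bob
dave
After ORDER BY (3 rows):
cities.owner
bob
carol
dave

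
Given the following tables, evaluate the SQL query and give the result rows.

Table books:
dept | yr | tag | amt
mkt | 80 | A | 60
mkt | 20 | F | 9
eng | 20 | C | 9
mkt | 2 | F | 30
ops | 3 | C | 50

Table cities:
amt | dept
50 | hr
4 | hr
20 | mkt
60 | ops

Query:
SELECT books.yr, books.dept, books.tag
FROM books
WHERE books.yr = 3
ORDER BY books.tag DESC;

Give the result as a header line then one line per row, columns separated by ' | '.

== RESULT ==
books.yr | books.dept | books.tag
3 | ops | C

Derivation:
After WHERE (1 rows):
books.dept | books.yr | books.tag | books.amt
ops | 3 | C | 50
After SELECT (1 rows):
books.yr | books.dept | books.tag
3 | ops | C
After ORDER BY (1 rows):
books.yr | books.dept | books.tag
3 | ops | C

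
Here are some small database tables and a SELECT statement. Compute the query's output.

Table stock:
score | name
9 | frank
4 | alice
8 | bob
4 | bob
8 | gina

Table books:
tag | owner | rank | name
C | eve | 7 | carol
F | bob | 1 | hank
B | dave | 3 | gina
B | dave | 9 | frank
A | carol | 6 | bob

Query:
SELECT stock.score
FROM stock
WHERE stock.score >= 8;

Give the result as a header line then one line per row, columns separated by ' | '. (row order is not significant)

== RESULT ==
stock.score
9
8
8

Derivation:
After WHERE (3 rows):
stock.score | stock.name
9 | frank
8 | bob
8 | gina
After SELECT (3 rows):
stock.score
9
8
8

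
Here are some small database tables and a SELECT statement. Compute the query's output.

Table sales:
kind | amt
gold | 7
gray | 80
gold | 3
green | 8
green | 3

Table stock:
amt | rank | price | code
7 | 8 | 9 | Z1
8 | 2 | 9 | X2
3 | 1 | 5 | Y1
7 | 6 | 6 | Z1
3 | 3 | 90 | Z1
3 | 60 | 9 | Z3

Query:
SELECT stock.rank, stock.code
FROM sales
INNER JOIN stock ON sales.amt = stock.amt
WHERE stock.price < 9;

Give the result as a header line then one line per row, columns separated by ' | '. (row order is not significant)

== RESULT ==
stock.rank | stock.code
6 | Z1
1 | Y1
1 | Y1

Derivation:
After JOIN stock (9 rows):
sales.kind | sales.amt | stock.amt | stock.rank | stock.price | stock.code
gold | 7 | 7 | 8 | 9 | Z1
gold | 7 | 7 | 6 | 6 | Z1
gold | 3 | 3 | 1 | 5 | Y1
gold | 3 | 3 | 3 | 90 | Z1
gold | 3 | 3 | 60 | 9 | Z3
green | 8 | 8 | 2 | 9 | X2
green | 3 | 3 | 1 | 5 | Y1
green | 3 | 3 | 3 | 90 | Z1
green | 3 | 3 | 60 | 9 | Z3
After WHERE (3 rows):
sales.kind | sales.amt | stock.amt | stock.rank | stock.price | stock.code
gold | 7 | 7 | 6 | 6 | Z1
gold | 3 | 3 | 1 | 5 | Y1
green | 3 | 3 | 1 | 5 | Y1
After SELECT (3 rows):
stock.rank | stock.code
6 | Z1
1 | Y1
1 | Y1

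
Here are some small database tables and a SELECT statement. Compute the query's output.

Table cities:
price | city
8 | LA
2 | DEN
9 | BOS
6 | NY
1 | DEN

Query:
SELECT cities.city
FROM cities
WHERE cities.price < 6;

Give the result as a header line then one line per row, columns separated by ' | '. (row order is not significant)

After WHERE (2 rows):
cities.price | cities.city
2 | DEN
1 | DEN
After SELECT (2 rows):
cities.city
DEN
DEN

== RESULT ==
cities.city
DEN
DEN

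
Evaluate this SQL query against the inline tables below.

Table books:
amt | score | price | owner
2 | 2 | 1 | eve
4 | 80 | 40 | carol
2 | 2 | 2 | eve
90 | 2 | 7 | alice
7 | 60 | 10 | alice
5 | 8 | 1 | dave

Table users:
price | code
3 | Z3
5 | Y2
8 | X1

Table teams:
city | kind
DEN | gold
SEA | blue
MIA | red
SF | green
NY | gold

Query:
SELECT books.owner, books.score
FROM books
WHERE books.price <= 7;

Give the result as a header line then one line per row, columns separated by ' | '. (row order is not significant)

After WHERE (4 rows):
books.amt | books.score | books.price | books.owner
2 | 2 | 1 | eve
2 | 2 | 2 | eve
90 | 2 | 7 | alice
5 | 8 | 1 | dave
After SELECT (4 rows):
books.owner | books.score
eve | 2
eve | 2
alice | 2
dave | 8

== RESULT ==
books.owner | books.score
eve | 2
eve | 2
alice | 2
dave | 8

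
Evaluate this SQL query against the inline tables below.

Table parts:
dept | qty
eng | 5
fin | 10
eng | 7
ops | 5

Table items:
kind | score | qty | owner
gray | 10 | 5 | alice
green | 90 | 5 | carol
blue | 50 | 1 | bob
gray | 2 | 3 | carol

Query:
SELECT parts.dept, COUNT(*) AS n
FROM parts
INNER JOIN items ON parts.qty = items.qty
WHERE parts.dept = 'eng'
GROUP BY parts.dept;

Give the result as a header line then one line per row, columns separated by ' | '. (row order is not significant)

After JOIN items (4 rows):
parts.dept | parts.qty | items.kind | items.score | items.qty | items.owner
eng | 5 | gray | 10 | 5 | alice
eng | 5 | green | 90 | 5 | carol
ops | 5 | gray | 10 | 5 | alice
ops | 5 | green | 90 | 5 | carol
After WHERE (2 rows):
parts.dept | parts.qty | items.kind | items.score | items.qty | items.owner
eng | 5 | gray | 10 | 5 | alice
eng | 5 | green | 90 | 5 | carol
After GROUP BY (1 rows):
parts.dept | n
eng | 2

== RESULT ==
parts.dept | n
eng | 2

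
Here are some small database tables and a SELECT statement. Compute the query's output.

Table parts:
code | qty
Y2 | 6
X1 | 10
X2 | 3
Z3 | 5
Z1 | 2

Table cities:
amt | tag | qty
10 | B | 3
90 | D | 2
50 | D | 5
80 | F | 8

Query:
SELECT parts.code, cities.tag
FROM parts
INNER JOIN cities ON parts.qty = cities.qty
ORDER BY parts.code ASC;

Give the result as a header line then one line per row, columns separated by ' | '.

== RESULT ==
parts.code | cities.tag
X2 | B
Z1 | D
Z3 | D

Derivation:
After JOIN cities (3 rows):
parts.code | parts.qty | cities.amt | cities.tag | cities.qty
X2 | 3 | 10 | B | 3
Z3 | 5 | 50 | D | 5
Z1 | 2 | 90 | D | 2
After SELECT (3 rows):
parts.code | cities.tag
X2 | B
Z3 | D
Z1 | D
After ORDER BY (3 rows):
parts.code | cities.tag
X2 | B
Z1 | D
Z3 | D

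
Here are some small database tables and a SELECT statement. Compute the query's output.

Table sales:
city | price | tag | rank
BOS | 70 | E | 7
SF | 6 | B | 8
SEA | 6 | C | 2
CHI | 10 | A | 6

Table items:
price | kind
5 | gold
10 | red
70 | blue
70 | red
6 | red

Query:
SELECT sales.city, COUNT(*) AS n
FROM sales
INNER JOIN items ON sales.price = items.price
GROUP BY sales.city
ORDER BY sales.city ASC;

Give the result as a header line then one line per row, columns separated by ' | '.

After JOIN items (5 rows):
sales.city | sales.price | sales.tag | sales.rank | items.price | items.kind
BOS | 70 | E | 7 | 70 | blue
BOS | 70 | E | 7 | 70 | red
SF | 6 | B | 8 | 6 | red
SEA | 6 | C | 2 | 6 | red
CHI | 10 | A | 6 | 10 | red
After GROUP BY (4 rows):
sales.city | n
BOS | 2
SF | 1
SEA | 1
CHI | 1
After ORDER BY (4 rows):
sales.city | n
BOS | 2
CHI | 1
SEA | 1
SF | 1

== RESULT ==
sales.city | n
BOS | 2
CHI | 1
SEA | 1
SF | 1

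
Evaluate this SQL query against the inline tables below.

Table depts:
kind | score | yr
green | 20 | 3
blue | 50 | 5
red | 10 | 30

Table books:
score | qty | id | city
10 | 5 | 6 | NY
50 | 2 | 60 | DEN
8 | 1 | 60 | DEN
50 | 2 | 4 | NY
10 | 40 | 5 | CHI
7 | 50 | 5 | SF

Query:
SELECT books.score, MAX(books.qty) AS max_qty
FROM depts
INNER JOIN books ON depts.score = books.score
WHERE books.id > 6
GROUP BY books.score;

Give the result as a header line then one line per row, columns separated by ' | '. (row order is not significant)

After JOIN books (4 rows):
depts.kind | depts.score | depts.yr | books.score | books.qty | books.id | books.city
blue | 50 | 5 | 50 | 2 | 60 | DEN
blue | 50 | 5 | 50 | 2 | 4 | NY
red | 10 | 30 | 10 | 5 | 6 | NY
red | 10 | 30 | 10 | 40 | 5 | CHI
After WHERE (1 rows):
depts.kind | depts.score | depts.yr | books.score | books.qty | books.id | books.city
blue | 50 | 5 | 50 | 2 | 60 | DEN
After GROUP BY (1 rows):
books.score | max_qty
50 | 2

== RESULT ==
books.score | max_qty
50 | 2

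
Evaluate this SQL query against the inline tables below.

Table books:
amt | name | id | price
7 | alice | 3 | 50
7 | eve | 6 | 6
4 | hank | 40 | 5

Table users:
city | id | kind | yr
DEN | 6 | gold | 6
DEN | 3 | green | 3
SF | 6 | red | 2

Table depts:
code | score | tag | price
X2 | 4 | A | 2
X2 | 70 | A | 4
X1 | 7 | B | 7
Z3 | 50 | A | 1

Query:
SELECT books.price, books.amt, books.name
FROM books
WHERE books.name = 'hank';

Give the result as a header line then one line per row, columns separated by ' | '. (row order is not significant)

After WHERE (1 rows):
books.amt | books.name | books.id | books.price
4 | hank | 40 | 5
After SELECT (1 rows):
books.price | books.amt | books.name
5 | 4 | hank

== RESULT ==
books.price | books.amt | books.name
5 | 4 | hank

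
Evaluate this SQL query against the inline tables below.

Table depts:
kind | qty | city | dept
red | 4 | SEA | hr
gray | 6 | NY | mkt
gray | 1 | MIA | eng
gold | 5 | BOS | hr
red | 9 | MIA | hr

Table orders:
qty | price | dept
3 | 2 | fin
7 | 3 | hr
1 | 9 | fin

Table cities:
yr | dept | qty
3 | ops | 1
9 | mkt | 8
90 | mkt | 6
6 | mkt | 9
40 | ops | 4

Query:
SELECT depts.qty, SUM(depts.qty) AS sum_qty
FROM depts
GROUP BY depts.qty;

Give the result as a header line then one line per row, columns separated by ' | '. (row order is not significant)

After GROUP BY (5 rows):
depts.qty | sum_qty
4 | 4
6 | 6
1 | 1
5 | 5
9 | 9

== RESULT ==
depts.qty | sum_qty
4 | 4
6 | 6
1 | 1
5 | 5
9 | 9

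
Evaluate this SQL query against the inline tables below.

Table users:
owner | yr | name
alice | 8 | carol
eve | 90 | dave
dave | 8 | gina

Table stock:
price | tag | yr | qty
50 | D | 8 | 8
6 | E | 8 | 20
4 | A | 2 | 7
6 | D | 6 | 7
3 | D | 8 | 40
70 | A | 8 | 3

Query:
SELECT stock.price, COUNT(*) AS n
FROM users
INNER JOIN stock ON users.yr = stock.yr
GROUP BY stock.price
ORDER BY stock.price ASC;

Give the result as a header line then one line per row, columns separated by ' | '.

After JOIN stock (8 rows):
users.owner | users.yr | users.name | stock.price | stock.tag | stock.yr | stock.qty
alice | 8 | carol | 50 | D | 8 | 8
alice | 8 | carol | 6 | E | 8 | 20
alice | 8 | carol | 3 | D | 8 | 40
alice | 8 | carol | 70 | A | 8 | 3
dave | 8 | gina | 50 | D | 8 | 8
dave | 8 | gina | 6 | E | 8 | 20
dave | 8 | gina | 3 | D | 8 | 40
dave | 8 | gina | 70 | A | 8 | 3
After GROUP BY (4 rows):
stock.price | n
50 | 2
6 | 2
3 | 2
70 | 2
After ORDER BY (4 rows):
stock.price | n
3 | 2
6 | 2
50 | 2
70 | 2

== RESULT ==
stock.price | n
3 | 2
6 | 2
50 | 2
70 | 2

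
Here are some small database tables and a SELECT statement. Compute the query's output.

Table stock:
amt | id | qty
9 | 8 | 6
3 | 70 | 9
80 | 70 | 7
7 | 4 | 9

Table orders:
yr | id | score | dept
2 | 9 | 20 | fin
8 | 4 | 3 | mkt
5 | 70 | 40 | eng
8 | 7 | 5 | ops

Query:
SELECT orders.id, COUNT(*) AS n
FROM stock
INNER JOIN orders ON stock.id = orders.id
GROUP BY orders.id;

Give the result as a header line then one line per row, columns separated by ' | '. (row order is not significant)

After JOIN orders (3 rows):
stock.amt | stock.id | stock.qty | orders.yr | orders.id | orders.score | orders.dept
3 | 70 | 9 | 5 | 70 | 40 | eng
80 | 70 | 7 | 5 | 70 | 40 | eng
7 | 4 | 9 | 8 | 4 | 3 | mkt
After GROUP BY (2 rows):
orders.id | n
70 | 2
4 | 1

== RESULT ==
orders.id | n
70 | 2
4 | 1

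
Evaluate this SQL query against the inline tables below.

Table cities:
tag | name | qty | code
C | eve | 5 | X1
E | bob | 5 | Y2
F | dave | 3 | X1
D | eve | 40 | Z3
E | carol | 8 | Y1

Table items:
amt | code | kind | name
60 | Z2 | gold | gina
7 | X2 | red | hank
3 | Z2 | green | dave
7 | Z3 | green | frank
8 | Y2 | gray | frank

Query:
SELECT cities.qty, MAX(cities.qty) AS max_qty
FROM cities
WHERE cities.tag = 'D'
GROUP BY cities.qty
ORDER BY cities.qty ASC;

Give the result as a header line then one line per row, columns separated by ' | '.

After WHERE (1 rows):
cities.tag | cities.name | cities.qty | cities.code
D | eve | 40 | Z3
After GROUP BY (1 rows):
cities.qty | max_qty
40 | 40
After ORDER BY (1 rows):
cities.qty | max_qty
40 | 40

== RESULT ==
cities.qty | max_qty
40 | 40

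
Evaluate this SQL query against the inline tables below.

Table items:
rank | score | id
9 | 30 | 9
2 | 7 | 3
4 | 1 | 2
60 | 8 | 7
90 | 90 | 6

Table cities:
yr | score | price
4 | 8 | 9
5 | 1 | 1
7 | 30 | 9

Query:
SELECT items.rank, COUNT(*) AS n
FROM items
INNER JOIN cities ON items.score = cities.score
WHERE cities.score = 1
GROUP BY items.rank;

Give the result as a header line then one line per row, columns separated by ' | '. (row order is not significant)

== RESULT ==
items.rank | n
4 | 1

Derivation:
After JOIN cities (3 rows):
items.rank | items.score | items.id | cities.yr | cities.score | cities.price
9 | 30 | 9 | 7 | 30 | 9
4 | 1 | 2 | 5 | 1 | 1
60 | 8 | 7 | 4 | 8 | 9
After WHERE (1 rows):
items.rank | items.score | items.id | cities.yr | cities.score | cities.price
4 | 1 | 2 | 5 | 1 | 1
After GROUP BY (1 rows):
items.rank | n
4 | 1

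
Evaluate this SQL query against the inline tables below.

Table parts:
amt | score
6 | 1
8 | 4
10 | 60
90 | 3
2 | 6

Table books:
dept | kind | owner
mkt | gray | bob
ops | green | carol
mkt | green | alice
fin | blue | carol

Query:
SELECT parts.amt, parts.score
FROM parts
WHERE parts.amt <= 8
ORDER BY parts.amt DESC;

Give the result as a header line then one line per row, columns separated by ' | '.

After WHERE (3 rows):
parts.amt | parts.score
6 | 1
8 | 4
2 | 6
After SELECT (3 rows):
parts.amt | parts.score
6 | 1
8 | 4
2 | 6
After ORDER BY (3 rows):
parts.amt | parts.score
8 | 4
6 | 1
2 | 6

== RESULT ==
parts.amt | parts.score
8 | 4
6 | 1
2 | 6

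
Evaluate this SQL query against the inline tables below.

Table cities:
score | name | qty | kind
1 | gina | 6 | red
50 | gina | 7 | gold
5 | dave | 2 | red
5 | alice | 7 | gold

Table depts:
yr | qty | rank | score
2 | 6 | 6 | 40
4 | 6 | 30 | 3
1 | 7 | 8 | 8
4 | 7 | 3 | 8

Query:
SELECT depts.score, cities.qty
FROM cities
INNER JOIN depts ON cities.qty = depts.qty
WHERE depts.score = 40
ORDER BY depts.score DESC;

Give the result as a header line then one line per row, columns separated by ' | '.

After JOIN depts (6 rows):
cities.score | cities.name | cities.qty | cities.kind | depts.yr | depts.qty | depts.rank | depts.score
1 | gina | 6 | red | 2 | 6 | 6 | 40
1 | gina | 6 | red | 4 | 6 | 30 | 3
50 | gina | 7 | gold | 1 | 7 | 8 | 8
50 | gina | 7 | gold | 4 | 7 | 3 | 8
5 | alice | 7 | gold | 1 | 7 | 8 | 8
5 | alice | 7 | gold | 4 | 7 | 3 | 8
After WHERE (1 rows):
cities.score | cities.name | cities.qty | cities.kind | depts.yr | depts.qty | depts.rank | depts.score
1 | gina | 6 | red | 2 | 6 | 6 | 40
After SELECT (1 rows):
depts.score | cities.qty
40 | 6
After ORDER BY (1 rows):
depts.score | cities.qty
40 | 6

== RESULT ==
depts.score | cities.qty
40 | 6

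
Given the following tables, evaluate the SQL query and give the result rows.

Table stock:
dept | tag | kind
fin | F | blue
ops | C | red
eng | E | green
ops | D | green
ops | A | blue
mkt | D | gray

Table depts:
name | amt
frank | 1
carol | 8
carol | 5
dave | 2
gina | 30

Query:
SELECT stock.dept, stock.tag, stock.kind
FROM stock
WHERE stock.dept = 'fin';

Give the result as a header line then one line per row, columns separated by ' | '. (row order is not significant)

After WHERE (1 rows):
stock.dept | stock.tag | stock.kind
fin | F | blue
After SELECT (1 rows):
stock.dept | stock.tag | stock.kind
fin | F | blue

== RESULT ==
stock.dept | stock.tag | stock.kind
fin | F | blue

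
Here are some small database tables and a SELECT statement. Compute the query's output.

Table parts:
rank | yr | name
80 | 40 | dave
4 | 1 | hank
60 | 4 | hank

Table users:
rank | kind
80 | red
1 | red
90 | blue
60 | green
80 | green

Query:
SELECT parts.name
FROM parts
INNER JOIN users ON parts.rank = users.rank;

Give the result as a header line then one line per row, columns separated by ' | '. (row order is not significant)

== RESULT ==
parts.name
dave
dave
hank

Derivation:
After JOIN users (3 rows):
parts.rank | parts.yr | parts.name | users.rank | users.kind
80 | 40 | dave | 80 | red
80 | 40 | dave | 80 | green
60 | 4 | hank | 60 | green
After SELECT (3 rows):
parts.name
dave
dave
hank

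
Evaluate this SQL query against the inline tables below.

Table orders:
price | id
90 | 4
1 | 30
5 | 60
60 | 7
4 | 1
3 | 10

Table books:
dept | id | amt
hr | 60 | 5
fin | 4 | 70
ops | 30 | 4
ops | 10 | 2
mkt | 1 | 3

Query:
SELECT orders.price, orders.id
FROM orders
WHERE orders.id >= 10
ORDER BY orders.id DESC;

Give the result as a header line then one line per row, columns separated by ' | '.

After WHERE (3 rows):
orders.price | orders.id
1 | 30
5 | 60
3 | 10
After SELECT (3 rows):
orders.price | orders.id
1 | 30
5 | 60
3 | 10
After ORDER BY (3 rows):
orders.price | orders.id
5 | 60
1 | 30
3 | 10

== RESULT ==
orders.price | orders.id
5 | 60
1 | 30
3 | 10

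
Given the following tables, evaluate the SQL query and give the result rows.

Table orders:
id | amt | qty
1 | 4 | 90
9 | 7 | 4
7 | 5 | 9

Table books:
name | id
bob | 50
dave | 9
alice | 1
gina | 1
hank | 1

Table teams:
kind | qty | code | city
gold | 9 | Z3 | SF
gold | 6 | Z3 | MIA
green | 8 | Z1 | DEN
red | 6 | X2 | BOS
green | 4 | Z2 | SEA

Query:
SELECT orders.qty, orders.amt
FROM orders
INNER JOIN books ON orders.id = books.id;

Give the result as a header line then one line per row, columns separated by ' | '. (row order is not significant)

After JOIN books (4 rows):
orders.id | orders.amt | orders.qty | books.name | books.id
1 | 4 | 90 | alice | 1
1 | 4 | 90 | gina | 1
1 | 4 | 90 | hank | 1
9 | 7 | 4 | dave | 9
After SELECT (4 rows):
orders.qty | orders.amt
90 | 4
90 | 4
90 | 4
4 | 7

== RESULT ==
orders.qty | orders.amt
90 | 4
90 | 4
90 | 4
4 | 7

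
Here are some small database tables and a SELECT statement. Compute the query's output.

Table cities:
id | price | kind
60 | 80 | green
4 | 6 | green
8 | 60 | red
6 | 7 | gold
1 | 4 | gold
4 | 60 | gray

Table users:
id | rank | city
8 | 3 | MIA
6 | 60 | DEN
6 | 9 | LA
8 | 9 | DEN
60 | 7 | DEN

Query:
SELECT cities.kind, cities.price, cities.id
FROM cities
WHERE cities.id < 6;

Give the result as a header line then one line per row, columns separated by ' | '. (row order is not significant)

== RESULT ==
cities.kind | cities.price | cities.id
green | 6 | 4
gold | 4 | 1
gray | 60 | 4

Derivation:
After WHERE (3 rows):
cities.id | cities.price | cities.kind
4 | 6 | green
1 | 4 | gold
4 | 60 | gray
After SELECT (3 rows):
cities.kind | cities.price | cities.id
green | 6 | 4
gold | 4 | 1
gray | 60 | 4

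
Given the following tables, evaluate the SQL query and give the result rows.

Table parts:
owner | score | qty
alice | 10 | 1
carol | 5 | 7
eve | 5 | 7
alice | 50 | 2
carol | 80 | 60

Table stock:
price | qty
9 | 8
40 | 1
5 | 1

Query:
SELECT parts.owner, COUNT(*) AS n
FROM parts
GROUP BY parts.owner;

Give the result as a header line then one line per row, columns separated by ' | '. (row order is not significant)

After GROUP BY (3 rows):
parts.owner | n
alice | 2
carol | 2
eve | 1

== RESULT ==
parts.owner | n
alice | 2
carol | 2
eve | 1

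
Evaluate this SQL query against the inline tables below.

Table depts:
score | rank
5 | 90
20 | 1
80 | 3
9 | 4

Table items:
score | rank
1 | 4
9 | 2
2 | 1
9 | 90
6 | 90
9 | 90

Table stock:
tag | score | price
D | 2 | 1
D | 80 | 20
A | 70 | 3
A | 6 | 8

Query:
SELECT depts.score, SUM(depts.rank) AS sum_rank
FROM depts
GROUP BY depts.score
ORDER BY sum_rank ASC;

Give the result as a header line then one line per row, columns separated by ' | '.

== RESULT ==
depts.score | sum_rank
20 | 1
80 | 3
9 | 4
5 | 90

Derivation:
After GROUP BY (4 rows):
depts.score | sum_rank
5 | 90
20 | 1
80 | 3
9 | 4
After ORDER BY (4 rows):
depts.score | sum_rank
20 | 1
80 | 3
9 | 4
5 | 90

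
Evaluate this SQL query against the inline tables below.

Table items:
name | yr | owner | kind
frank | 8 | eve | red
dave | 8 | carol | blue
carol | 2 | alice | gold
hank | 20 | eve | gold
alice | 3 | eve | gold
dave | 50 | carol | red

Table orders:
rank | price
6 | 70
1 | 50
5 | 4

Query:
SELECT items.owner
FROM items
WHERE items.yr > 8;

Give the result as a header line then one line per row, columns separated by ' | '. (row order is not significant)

== RESULT ==
items.owner
eve
carol

Derivation:
After WHERE (2 rows):
items.name | items.yr | items.owner | items.kind
hank | 20 | eve | gold
dave | 50 | carol | red
After SELECT (2 rows):
items.owner
eve
carol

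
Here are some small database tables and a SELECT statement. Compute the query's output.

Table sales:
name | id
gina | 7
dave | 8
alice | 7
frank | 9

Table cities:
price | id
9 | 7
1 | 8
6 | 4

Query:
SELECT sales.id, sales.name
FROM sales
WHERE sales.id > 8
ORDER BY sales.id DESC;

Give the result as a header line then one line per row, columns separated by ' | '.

== RESULT ==
sales.id | sales.name
9 | frank

Derivation:
After WHERE (1 rows):
sales.name | sales.id
frank | 9
After SELECT (1 rows):
sales.id | sales.name
9 | frank
After ORDER BY (1 rows):
sales.id | sales.name
9 | frank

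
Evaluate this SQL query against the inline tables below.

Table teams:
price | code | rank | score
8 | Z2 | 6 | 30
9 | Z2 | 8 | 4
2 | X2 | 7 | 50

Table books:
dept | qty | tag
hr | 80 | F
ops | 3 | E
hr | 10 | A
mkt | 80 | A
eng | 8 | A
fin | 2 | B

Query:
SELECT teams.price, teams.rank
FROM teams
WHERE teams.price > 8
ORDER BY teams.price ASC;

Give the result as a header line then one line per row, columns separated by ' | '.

== RESULT ==
teams.price | teams.rank
9 | 8

Derivation:
After WHERE (1 rows):
teams.price | teams.code | teams.rank | teams.score
9 | Z2 | 8 | 4
After SELECT (1 rows):
teams.price | teams.rank
9 | 8
After ORDER BY (1 rows):
teams.price | teams.rank
9 | 8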